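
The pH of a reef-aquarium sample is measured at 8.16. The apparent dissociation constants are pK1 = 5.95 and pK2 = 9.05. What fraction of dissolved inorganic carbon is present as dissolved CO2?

α₀ = 1 / (1 + K1/[H⁺] + K1K2/[H⁺]²) = 1 / (1 + 10^+2.21 + 10^+1.32)
   = 1 / (1 + 162.18 + 20.893) = 1/184.07 = 0.005433

α₀ = 0.00543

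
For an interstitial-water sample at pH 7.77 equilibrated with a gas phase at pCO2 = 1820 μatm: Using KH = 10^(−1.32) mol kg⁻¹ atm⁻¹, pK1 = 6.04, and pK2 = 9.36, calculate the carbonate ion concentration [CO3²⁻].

[CO3²⁻] = 0.120 mmol/kg

[CO2*] = KH · pCO2 = 10^(−1.32) × 1820×10^-6 = 8.711×10^-5 mol/kg
α₀ = 1/(1 + K1/[H⁺] + K1K2/[H⁺]²) = 1/(1 + 10^+1.73 + 10^+0.14) = 0.01783
DIC = [CO2*]/α₀ = 8.711×10^-5 / 0.01783 = 4.885 mmol/kg
[CO3²⁻] = α₂·DIC; α₂ = 0.02461, so [CO3²⁻] = 0.02461 × 4.885 = 0.120 mmol/kg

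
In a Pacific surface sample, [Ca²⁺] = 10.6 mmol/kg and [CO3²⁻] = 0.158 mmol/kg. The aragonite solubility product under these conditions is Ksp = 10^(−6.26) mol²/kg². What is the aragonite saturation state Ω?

Ω = 3.05

Ksp = 10^(−6.26) = 5.495×10^-7
Ω = [Ca²⁺][CO3²⁻]/Ksp = (10.6×10^-3)(0.158×10^-3) / 5.495×10^-7 = 3.05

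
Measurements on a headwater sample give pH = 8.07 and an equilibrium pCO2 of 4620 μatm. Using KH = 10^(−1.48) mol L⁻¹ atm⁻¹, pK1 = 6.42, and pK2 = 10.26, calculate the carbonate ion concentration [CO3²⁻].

[CO2*] = KH · pCO2 = 10^(−1.48) × 4620×10^-6 = 1.530×10^-4 mol/L
α₀ = 1/(1 + K1/[H⁺] + K1K2/[H⁺]²) = 1/(1 + 10^+1.65 + 10^-0.54) = 0.02176
DIC = [CO2*]/α₀ = 1.530×10^-4 / 0.02176 = 7.031 mmol/L
[CO3²⁻] = α₂·DIC; α₂ = 0.006276, so [CO3²⁻] = 0.006276 × 7.031 = 0.0441 mmol/L

[CO3²⁻] = 0.0441 mmol/L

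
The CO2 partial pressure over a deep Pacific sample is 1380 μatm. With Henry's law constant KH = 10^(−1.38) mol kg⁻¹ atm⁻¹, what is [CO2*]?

[CO2*] = 57.5 μmol/kg

KH = 10^(−1.38) = 4.169×10^-2 mol kg⁻¹ atm⁻¹
[CO2*] = KH · pCO2 = 4.169×10^-2 × 1380×10^-6 atm = 5.75×10^-5 mol/kg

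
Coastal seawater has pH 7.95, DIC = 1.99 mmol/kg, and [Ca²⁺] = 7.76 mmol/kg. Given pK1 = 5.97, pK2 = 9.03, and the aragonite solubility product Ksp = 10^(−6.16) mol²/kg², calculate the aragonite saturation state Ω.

α₂ = 1 / (1 + [H⁺]/K2 + [H⁺]²/(K1K2)) = 1 / (1 + 10^+1.08 + 10^-0.90)
   = 1 / (1 + 12.023 + 0.12589) = 1/13.149 = 0.07605
[CO3²⁻] = α₂ × DIC = 0.07605 × 1.99 = 0.1513 mmol/kg
Ksp = 10^(−6.16) = 6.918×10^-7
Ω = [Ca²⁺][CO3²⁻]/Ksp = (7.76×10^-3)(1.513×10^-4) / 6.918×10^-7 = 1.70

Ω = 1.70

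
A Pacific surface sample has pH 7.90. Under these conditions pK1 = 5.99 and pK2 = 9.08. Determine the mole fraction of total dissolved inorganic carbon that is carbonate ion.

α₂ = 0.0613

α₂ = 1 / (1 + [H⁺]/K2 + [H⁺]²/(K1K2)) = 1 / (1 + 10^+1.18 + 10^-0.73)
   = 1 / (1 + 15.136 + 0.18621) = 1/16.322 = 0.06127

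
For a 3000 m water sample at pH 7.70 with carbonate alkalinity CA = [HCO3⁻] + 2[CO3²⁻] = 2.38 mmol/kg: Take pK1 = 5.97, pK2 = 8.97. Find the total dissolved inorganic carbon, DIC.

CA = [HCO3⁻] + 2[CO3²⁻] = (α₁ + 2α₂)·DIC
At pH 7.70: [H⁺]/K1 = 10^-1.73 = 0.018621, K2/[H⁺] = 10^-1.27 = 0.053703
α₁ = 1/(1 + 0.018621 + 0.053703) = 1/1.0723 = 0.9326; α₂ = α₁·K2/[H⁺] = 0.05008
α₁ + 2α₂ = 1.0327
DIC = CA / (α₁ + 2α₂) = 2.38 / 1.0327 = 2.30 mmol/kg

DIC = 2.30 mmol/kg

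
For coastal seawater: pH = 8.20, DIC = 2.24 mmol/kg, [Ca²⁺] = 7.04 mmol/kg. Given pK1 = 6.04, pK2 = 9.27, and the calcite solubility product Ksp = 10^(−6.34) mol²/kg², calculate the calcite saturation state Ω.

Ω = 2.69

α₂ = 1 / (1 + [H⁺]/K2 + [H⁺]²/(K1K2)) = 1 / (1 + 10^+1.07 + 10^-1.09)
   = 1 / (1 + 11.749 + 0.081283) = 1/12.830 = 0.07794
[CO3²⁻] = α₂ × DIC = 0.07794 × 2.24 = 0.1746 mmol/kg
Ksp = 10^(−6.34) = 4.571×10^-7
Ω = [Ca²⁺][CO3²⁻]/Ksp = (7.04×10^-3)(1.746×10^-4) / 4.571×10^-7 = 2.69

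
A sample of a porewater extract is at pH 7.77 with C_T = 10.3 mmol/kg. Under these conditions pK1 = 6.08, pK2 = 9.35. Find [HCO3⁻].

α₁ = 1 / (1 + [H⁺]/K1 + K2/[H⁺]) = 1 / (1 + 10^-1.69 + 10^-1.58)
   = 1 / (1 + 0.020417 + 0.026303) = 1/1.0467 = 0.9554
[HCO3⁻] = α₁ × DIC = 0.9554 × 10.3 = 9.84 mmol/kg

[HCO3⁻] = 9.84 mmol/kg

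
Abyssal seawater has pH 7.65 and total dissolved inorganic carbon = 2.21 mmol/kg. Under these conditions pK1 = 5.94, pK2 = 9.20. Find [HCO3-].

α₁ = 1 / (1 + [H⁺]/K1 + K2/[H⁺]) = 1 / (1 + 10^-1.71 + 10^-1.55)
   = 1 / (1 + 0.019498 + 0.028184) = 1/1.0477 = 0.9545
[HCO3⁻] = α₁ × DIC = 0.9545 × 2.21 = 2.11 mmol/kg

[HCO3⁻] = 2.11 mmol/kg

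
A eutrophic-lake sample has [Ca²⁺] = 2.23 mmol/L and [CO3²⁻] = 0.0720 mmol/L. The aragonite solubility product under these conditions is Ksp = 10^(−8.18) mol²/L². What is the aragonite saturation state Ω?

Ω = 24.3

Ksp = 10^(−8.18) = 6.607×10^-9
Ω = [Ca²⁺][CO3²⁻]/Ksp = (2.23×10^-3)(0.0720×10^-3) / 6.607×10^-9 = 24.3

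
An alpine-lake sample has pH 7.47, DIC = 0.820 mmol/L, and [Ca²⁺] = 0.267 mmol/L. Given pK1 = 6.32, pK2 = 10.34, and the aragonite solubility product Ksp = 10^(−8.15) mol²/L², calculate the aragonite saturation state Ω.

Ω = 0.0389

α₂ = 1 / (1 + [H⁺]/K2 + [H⁺]²/(K1K2)) = 1 / (1 + 10^+2.87 + 10^+1.72)
   = 1 / (1 + 741.31 + 52.481) = 1/794.79 = 0.001258
[CO3²⁻] = α₂ × DIC = 0.001258 × 0.820 = 0.001032 mmol/L = 1.032 μmol/L
Ksp = 10^(−8.15) = 7.079×10^-9
Ω = [Ca²⁺][CO3²⁻]/Ksp = (0.267×10^-3)(1.032×10^-6) / 7.079×10^-9 = 0.0389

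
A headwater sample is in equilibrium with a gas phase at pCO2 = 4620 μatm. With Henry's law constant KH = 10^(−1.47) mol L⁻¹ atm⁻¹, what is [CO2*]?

[CO2*] = 157 μmol/L

KH = 10^(−1.47) = 3.388×10^-2 mol L⁻¹ atm⁻¹
[CO2*] = KH · pCO2 = 3.388×10^-2 × 4620×10^-6 atm = 1.57×10^-4 mol/L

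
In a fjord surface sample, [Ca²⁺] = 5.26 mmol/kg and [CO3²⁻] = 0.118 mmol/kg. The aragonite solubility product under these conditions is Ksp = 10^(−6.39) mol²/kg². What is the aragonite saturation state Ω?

Ksp = 10^(−6.39) = 4.074×10^-7
Ω = [Ca²⁺][CO3²⁻]/Ksp = (5.26×10^-3)(0.118×10^-3) / 4.074×10^-7 = 1.52

Ω = 1.52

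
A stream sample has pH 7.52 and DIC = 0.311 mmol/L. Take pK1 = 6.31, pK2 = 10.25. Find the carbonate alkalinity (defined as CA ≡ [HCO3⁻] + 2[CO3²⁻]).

CA = 0.294 mmol/L

CA = [HCO3⁻] + 2[CO3²⁻] = (α₁ + 2α₂)·DIC
At pH 7.52: [H⁺]/K1 = 10^-1.21 = 0.061660, K2/[H⁺] = 10^-2.73 = 0.0018621
α₁ = 1/(1 + 0.061660 + 0.0018621) = 1/1.0635 = 0.9403; α₂ = α₁·K2/[H⁺] = 0.001751
α₁ + 2α₂ = 0.9438
CA = 0.9438 × 0.311 = 0.294 mmol/L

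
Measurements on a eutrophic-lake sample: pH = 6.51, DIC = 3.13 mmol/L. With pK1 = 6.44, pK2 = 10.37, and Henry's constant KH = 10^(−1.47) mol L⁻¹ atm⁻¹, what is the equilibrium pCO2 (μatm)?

α₀ = 1 / (1 + K1/[H⁺] + K1K2/[H⁺]²) = 1 / (1 + 10^+0.07 + 10^-3.79)
   = 1 / (1 + 1.1749 + 0.00016218) = 1/2.1751 = 0.4598
[CO2*] = α₀ × DIC = 0.4598 × 3.13 = 1.439 mmol/L
pCO2 = [CO2*]/KH = 1.439×10^-3 / 3.388×10^-2 = 4.25×10^4 μatm

pCO2 = 4.25×10^4 μatm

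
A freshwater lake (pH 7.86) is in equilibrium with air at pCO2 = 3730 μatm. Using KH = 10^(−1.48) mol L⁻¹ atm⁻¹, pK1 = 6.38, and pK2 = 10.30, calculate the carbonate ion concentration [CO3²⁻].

[CO2*] = KH · pCO2 = 10^(−1.48) × 3730×10^-6 = 1.235×10^-4 mol/L
α₀ = 1/(1 + K1/[H⁺] + K1K2/[H⁺]²) = 1/(1 + 10^+1.48 + 10^-0.96) = 0.03194
DIC = [CO2*]/α₀ = 1.235×10^-4 / 0.03194 = 3.867 mmol/L
[CO3²⁻] = α₂·DIC; α₂ = 0.003502, so [CO3²⁻] = 0.003502 × 3.867 = 0.0135 mmol/L = 13.5 μmol/L

[CO3²⁻] = 13.5 μmol/L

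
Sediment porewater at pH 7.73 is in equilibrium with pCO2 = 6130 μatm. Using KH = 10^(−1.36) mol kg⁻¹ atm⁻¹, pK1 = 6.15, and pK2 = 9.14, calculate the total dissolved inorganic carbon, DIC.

[CO2*] = KH · pCO2 = 10^(−1.36) × 6130×10^-6 = 2.676×10^-4 mol/kg
α₀ = 1/(1 + K1/[H⁺] + K1K2/[H⁺]²) = 1/(1 + 10^+1.58 + 10^+0.17) = 0.02469
DIC = [CO2*]/α₀ = 2.676×10^-4 / 0.02469 = 10.8 mmol/kg

DIC = 10.8 mmol/kg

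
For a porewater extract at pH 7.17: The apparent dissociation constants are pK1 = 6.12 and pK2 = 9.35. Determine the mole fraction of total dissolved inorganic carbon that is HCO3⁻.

α₁ = 1 / (1 + [H⁺]/K1 + K2/[H⁺]) = 1 / (1 + 10^-1.05 + 10^-2.18)
   = 1 / (1 + 0.089125 + 0.0066069) = 1/1.0957 = 0.9126

α₁ = 0.913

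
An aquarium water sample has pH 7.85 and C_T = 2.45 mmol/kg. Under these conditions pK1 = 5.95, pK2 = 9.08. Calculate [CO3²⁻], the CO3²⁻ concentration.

[CO3²⁻] = 0.135 mmol/kg

α₂ = 1 / (1 + [H⁺]/K2 + [H⁺]²/(K1K2)) = 1 / (1 + 10^+1.23 + 10^-0.67)
   = 1 / (1 + 16.982 + 0.21380) = 1/18.196 = 0.05496
[CO3²⁻] = α₂ × DIC = 0.05496 × 2.45 = 0.135 mmol/kg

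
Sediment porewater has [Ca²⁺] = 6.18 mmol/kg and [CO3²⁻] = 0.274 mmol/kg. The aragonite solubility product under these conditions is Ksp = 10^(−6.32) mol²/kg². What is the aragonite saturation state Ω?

Ksp = 10^(−6.32) = 4.786×10^-7
Ω = [Ca²⁺][CO3²⁻]/Ksp = (6.18×10^-3)(0.274×10^-3) / 4.786×10^-7 = 3.54

Ω = 3.54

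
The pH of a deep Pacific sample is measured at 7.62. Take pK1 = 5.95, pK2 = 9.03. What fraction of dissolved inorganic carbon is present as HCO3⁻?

α₁ = 1 / (1 + [H⁺]/K1 + K2/[H⁺]) = 1 / (1 + 10^-1.67 + 10^-1.41)
   = 1 / (1 + 0.021380 + 0.038905) = 1/1.0603 = 0.9431

α₁ = 0.943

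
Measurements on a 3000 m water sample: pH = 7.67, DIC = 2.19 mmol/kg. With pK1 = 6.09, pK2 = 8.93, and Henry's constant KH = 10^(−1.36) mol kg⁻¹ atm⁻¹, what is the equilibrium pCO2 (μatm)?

pCO2 = 1220 μatm

α₀ = 1 / (1 + K1/[H⁺] + K1K2/[H⁺]²) = 1 / (1 + 10^+1.58 + 10^+0.32)
   = 1 / (1 + 38.019 + 2.0893) = 1/41.108 = 0.02433
[CO2*] = α₀ × DIC = 0.02433 × 2.19 = 0.05327 mmol/kg
pCO2 = [CO2*]/KH = 5.327×10^-5 / 4.365×10^-2 = 1220 μatm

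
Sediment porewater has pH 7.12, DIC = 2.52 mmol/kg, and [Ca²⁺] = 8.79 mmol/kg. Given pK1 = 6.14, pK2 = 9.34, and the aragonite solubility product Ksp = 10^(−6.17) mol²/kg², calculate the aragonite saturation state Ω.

Ω = 0.178

α₂ = 1 / (1 + [H⁺]/K2 + [H⁺]²/(K1K2)) = 1 / (1 + 10^+2.22 + 10^+1.24)
   = 1 / (1 + 165.96 + 17.378) = 1/184.34 = 0.005425
[CO3²⁻] = α₂ × DIC = 0.005425 × 2.52 = 0.01367 mmol/kg = 13.67 μmol/kg
Ksp = 10^(−6.17) = 6.761×10^-7
Ω = [Ca²⁺][CO3²⁻]/Ksp = (8.79×10^-3)(1.367×10^-5) / 6.761×10^-7 = 0.178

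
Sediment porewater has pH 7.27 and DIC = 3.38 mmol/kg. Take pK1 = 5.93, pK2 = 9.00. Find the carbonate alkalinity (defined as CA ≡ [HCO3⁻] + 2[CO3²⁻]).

CA = [HCO3⁻] + 2[CO3²⁻] = (α₁ + 2α₂)·DIC
At pH 7.27: [H⁺]/K1 = 10^-1.34 = 0.045709, K2/[H⁺] = 10^-1.73 = 0.018621
α₁ = 1/(1 + 0.045709 + 0.018621) = 1/1.0643 = 0.9396; α₂ = α₁·K2/[H⁺] = 0.01750
α₁ + 2α₂ = 0.9745
CA = 0.9745 × 3.38 = 3.29 mmol/kg

CA = 3.29 mmol/kg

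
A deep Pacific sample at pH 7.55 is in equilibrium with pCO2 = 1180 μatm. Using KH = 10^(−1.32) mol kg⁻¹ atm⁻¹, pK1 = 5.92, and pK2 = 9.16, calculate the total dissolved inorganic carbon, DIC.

DIC = 2.52 mmol/kg

[CO2*] = KH · pCO2 = 10^(−1.32) × 1180×10^-6 = 5.648×10^-5 mol/kg
α₀ = 1/(1 + K1/[H⁺] + K1K2/[H⁺]²) = 1/(1 + 10^+1.63 + 10^+0.02) = 0.02237
DIC = [CO2*]/α₀ = 5.648×10^-5 / 0.02237 = 2.52 mmol/kg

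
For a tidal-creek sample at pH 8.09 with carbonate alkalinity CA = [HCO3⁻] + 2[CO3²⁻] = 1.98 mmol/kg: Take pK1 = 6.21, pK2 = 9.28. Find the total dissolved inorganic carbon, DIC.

DIC = 1.89 mmol/kg

CA = [HCO3⁻] + 2[CO3²⁻] = (α₁ + 2α₂)·DIC
At pH 8.09: [H⁺]/K1 = 10^-1.88 = 0.013183, K2/[H⁺] = 10^-1.19 = 0.064565
α₁ = 1/(1 + 0.013183 + 0.064565) = 1/1.0777 = 0.9279; α₂ = α₁·K2/[H⁺] = 0.05991
α₁ + 2α₂ = 1.0477
DIC = CA / (α₁ + 2α₂) = 1.98 / 1.0477 = 1.89 mmol/kg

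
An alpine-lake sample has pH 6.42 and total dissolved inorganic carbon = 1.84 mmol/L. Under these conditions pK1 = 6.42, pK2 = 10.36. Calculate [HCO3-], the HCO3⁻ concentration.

α₁ = 1 / (1 + [H⁺]/K1 + K2/[H⁺]) = 1 / (1 + 10^+0.00 + 10^-3.94)
   = 1 / (1 + 1.0000 + 0.00011482) = 1/2.0001 = 0.5000
[HCO3⁻] = α₁ × DIC = 0.5000 × 1.84 = 0.920 mmol/L

[HCO3⁻] = 0.920 mmol/L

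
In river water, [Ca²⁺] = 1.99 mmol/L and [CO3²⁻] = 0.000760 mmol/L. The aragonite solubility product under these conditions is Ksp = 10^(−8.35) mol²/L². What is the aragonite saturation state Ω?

Ksp = 10^(−8.35) = 4.467×10^-9
Ω = [Ca²⁺][CO3²⁻]/Ksp = (1.99×10^-3)(0.000760×10^-3) / 4.467×10^-9 = 0.339

Ω = 0.339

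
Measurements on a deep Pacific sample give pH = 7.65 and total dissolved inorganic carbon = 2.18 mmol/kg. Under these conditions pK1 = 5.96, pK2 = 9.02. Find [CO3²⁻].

α₂ = 1 / (1 + [H⁺]/K2 + [H⁺]²/(K1K2)) = 1 / (1 + 10^+1.37 + 10^-0.32)
   = 1 / (1 + 23.442 + 0.47863) = 1/24.921 = 0.04013
[CO3²⁻] = α₂ × DIC = 0.04013 × 2.18 = 0.0875 mmol/kg

[CO3²⁻] = 0.0875 mmol/kg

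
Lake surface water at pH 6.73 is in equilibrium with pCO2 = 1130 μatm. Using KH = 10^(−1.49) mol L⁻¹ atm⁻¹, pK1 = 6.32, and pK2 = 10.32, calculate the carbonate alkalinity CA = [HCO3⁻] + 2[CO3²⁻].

CA = 0.0940 mmol/L

[CO2*] = KH · pCO2 = 10^(−1.49) × 1130×10^-6 = 3.657×10^-5 mol/L
α₀ = 1/(1 + K1/[H⁺] + K1K2/[H⁺]²) = 1/(1 + 10^+0.41 + 10^-3.18) = 0.2800
DIC = [CO2*]/α₀ = 3.657×10^-5 / 0.2800 = 0.1306 mmol/L
CA = (α₁ + 2α₂)·DIC = (0.7198 + 2×0.0001850) × 0.1306 = 0.0940 mmol/L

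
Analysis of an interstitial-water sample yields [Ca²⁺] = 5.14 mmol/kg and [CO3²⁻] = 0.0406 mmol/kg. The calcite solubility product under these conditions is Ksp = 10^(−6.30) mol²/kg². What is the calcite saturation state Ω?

Ω = 0.416

Ksp = 10^(−6.30) = 5.012×10^-7
Ω = [Ca²⁺][CO3²⁻]/Ksp = (5.14×10^-3)(0.0406×10^-3) / 5.012×10^-7 = 0.416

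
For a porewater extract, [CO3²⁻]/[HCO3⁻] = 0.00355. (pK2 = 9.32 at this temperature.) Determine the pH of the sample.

From K2 = [H⁺][CO3²⁻]/[HCO3⁻]:  pH = pK2 + log₁₀([CO3²⁻]/[HCO3⁻])
log₁₀(0.00355) = -2.450
pH = 9.32 + (-2.450) = 6.87

pH = 6.87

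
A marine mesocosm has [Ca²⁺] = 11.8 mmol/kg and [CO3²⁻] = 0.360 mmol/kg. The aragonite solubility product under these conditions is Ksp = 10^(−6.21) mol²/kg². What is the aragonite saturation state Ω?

Ω = 6.89

Ksp = 10^(−6.21) = 6.166×10^-7
Ω = [Ca²⁺][CO3²⁻]/Ksp = (11.8×10^-3)(0.360×10^-3) / 6.166×10^-7 = 6.89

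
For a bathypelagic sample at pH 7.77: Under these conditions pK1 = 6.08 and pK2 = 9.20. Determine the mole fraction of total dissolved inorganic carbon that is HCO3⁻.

α₁ = 1 / (1 + [H⁺]/K1 + K2/[H⁺]) = 1 / (1 + 10^-1.69 + 10^-1.43)
   = 1 / (1 + 0.020417 + 0.037154) = 1/1.0576 = 0.9456

α₁ = 0.946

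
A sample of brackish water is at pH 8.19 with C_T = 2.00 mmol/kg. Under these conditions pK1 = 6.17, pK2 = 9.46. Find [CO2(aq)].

[CO2*] = 18.0 μmol/kg

α₀ = 1 / (1 + K1/[H⁺] + K1K2/[H⁺]²) = 1 / (1 + 10^+2.02 + 10^+0.75)
   = 1 / (1 + 104.71 + 5.6234) = 1/111.34 = 0.008982
[CO2*] = α₀ × DIC = 0.008982 × 2.00 = 0.0180 mmol/kg = 18.0 μmol/kg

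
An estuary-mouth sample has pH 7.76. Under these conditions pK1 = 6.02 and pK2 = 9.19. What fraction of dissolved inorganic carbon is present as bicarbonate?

α₁ = 0.948

α₁ = 1 / (1 + [H⁺]/K1 + K2/[H⁺]) = 1 / (1 + 10^-1.74 + 10^-1.43)
   = 1 / (1 + 0.018197 + 0.037154) = 1/1.0554 = 0.9476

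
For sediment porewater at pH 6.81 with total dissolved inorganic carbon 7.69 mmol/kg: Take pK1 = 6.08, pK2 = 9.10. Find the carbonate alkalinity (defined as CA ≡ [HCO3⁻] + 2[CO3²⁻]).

CA = [HCO3⁻] + 2[CO3²⁻] = (α₁ + 2α₂)·DIC
At pH 6.81: [H⁺]/K1 = 10^-0.73 = 0.18621, K2/[H⁺] = 10^-2.29 = 0.0051286
α₁ = 1/(1 + 0.18621 + 0.0051286) = 1/1.1913 = 0.8394; α₂ = α₁·K2/[H⁺] = 0.004305
α₁ + 2α₂ = 0.8480
CA = 0.8480 × 7.69 = 6.52 mmol/kg

CA = 6.52 mmol/kg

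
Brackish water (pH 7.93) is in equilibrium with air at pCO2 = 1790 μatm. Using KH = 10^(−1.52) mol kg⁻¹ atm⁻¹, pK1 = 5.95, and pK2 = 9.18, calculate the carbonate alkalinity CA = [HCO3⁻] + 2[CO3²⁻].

[CO2*] = KH · pCO2 = 10^(−1.52) × 1790×10^-6 = 5.406×10^-5 mol/kg
α₀ = 1/(1 + K1/[H⁺] + K1K2/[H⁺]²) = 1/(1 + 10^+1.98 + 10^+0.73) = 0.009816
DIC = [CO2*]/α₀ = 5.406×10^-5 / 0.009816 = 5.507 mmol/kg
CA = (α₁ + 2α₂)·DIC = (0.9375 + 2×0.05272) × 5.507 = 5.74 mmol/kg

CA = 5.74 mmol/kg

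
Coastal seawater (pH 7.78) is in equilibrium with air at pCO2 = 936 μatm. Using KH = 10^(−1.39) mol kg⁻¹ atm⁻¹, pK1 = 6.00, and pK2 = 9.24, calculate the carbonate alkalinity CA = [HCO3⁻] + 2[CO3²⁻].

CA = 2.46 mmol/kg

[CO2*] = KH · pCO2 = 10^(−1.39) × 936×10^-6 = 3.813×10^-5 mol/kg
α₀ = 1/(1 + K1/[H⁺] + K1K2/[H⁺]²) = 1/(1 + 10^+1.78 + 10^+0.32) = 0.01579
DIC = [CO2*]/α₀ = 3.813×10^-5 / 0.01579 = 2.415 mmol/kg
CA = (α₁ + 2α₂)·DIC = (0.9512 + 2×0.03298) × 2.415 = 2.46 mmol/kg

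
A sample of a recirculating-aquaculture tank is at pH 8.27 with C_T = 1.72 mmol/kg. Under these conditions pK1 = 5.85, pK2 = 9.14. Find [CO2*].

[CO2*] = 5.74 μmol/kg

α₀ = 1 / (1 + K1/[H⁺] + K1K2/[H⁺]²) = 1 / (1 + 10^+2.42 + 10^+1.55)
   = 1 / (1 + 263.03 + 35.481) = 1/299.51 = 0.003339
[CO2*] = α₀ × DIC = 0.003339 × 1.72 = 0.00574 mmol/kg = 5.74 μmol/kg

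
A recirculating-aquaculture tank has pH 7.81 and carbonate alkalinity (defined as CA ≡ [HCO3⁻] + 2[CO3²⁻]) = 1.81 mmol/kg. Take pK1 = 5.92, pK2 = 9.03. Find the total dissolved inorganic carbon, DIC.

CA = [HCO3⁻] + 2[CO3²⁻] = (α₁ + 2α₂)·DIC
At pH 7.81: [H⁺]/K1 = 10^-1.89 = 0.012882, K2/[H⁺] = 10^-1.22 = 0.060256
α₁ = 1/(1 + 0.012882 + 0.060256) = 1/1.0731 = 0.9318; α₂ = α₁·K2/[H⁺] = 0.05615
α₁ + 2α₂ = 1.0441
DIC = CA / (α₁ + 2α₂) = 1.81 / 1.0441 = 1.73 mmol/kg

DIC = 1.73 mmol/kg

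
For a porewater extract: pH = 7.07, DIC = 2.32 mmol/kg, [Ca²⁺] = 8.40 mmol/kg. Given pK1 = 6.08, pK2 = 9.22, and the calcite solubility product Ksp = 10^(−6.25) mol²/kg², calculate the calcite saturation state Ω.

Ω = 0.221

α₂ = 1 / (1 + [H⁺]/K2 + [H⁺]²/(K1K2)) = 1 / (1 + 10^+2.15 + 10^+1.16)
   = 1 / (1 + 141.25 + 14.454) = 1/156.71 = 0.006381
[CO3²⁻] = α₂ × DIC = 0.006381 × 2.32 = 0.01480 mmol/kg = 14.80 μmol/kg
Ksp = 10^(−6.25) = 5.623×10^-7
Ω = [Ca²⁺][CO3²⁻]/Ksp = (8.40×10^-3)(1.480×10^-5) / 5.623×10^-7 = 0.221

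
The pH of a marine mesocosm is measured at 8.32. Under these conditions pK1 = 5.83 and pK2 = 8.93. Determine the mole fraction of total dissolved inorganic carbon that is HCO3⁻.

α₁ = 1 / (1 + [H⁺]/K1 + K2/[H⁺]) = 1 / (1 + 10^-2.49 + 10^-0.61)
   = 1 / (1 + 0.0032359 + 0.24547) = 1/1.2487 = 0.8008

α₁ = 0.801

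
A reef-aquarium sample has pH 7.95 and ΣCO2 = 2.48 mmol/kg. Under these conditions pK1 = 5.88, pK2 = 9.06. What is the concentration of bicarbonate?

α₁ = 1 / (1 + [H⁺]/K1 + K2/[H⁺]) = 1 / (1 + 10^-2.07 + 10^-1.11)
   = 1 / (1 + 0.0085114 + 0.077625) = 1/1.0861 = 0.9207
[HCO3⁻] = α₁ × DIC = 0.9207 × 2.48 = 2.28 mmol/kg

[HCO3⁻] = 2.28 mmol/kg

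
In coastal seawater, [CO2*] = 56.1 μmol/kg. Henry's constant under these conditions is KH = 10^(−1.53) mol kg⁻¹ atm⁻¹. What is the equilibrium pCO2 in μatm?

pCO2 = 1900 μatm

KH = 10^(−1.53) = 2.951×10^-2 mol kg⁻¹ atm⁻¹
pCO2 = [CO2*]/KH = 56.1×10^-6 / 2.951×10^-2 = 1.90×10^-3 atm = 1900 μatm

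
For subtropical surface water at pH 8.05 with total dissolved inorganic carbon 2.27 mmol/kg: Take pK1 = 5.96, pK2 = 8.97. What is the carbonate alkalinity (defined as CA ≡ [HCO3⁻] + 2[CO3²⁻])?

CA = [HCO3⁻] + 2[CO3²⁻] = (α₁ + 2α₂)·DIC
At pH 8.05: [H⁺]/K1 = 10^-2.09 = 0.0081283, K2/[H⁺] = 10^-0.92 = 0.12023
α₁ = 1/(1 + 0.0081283 + 0.12023) = 1/1.1284 = 0.8862; α₂ = α₁·K2/[H⁺] = 0.1066
α₁ + 2α₂ = 1.0993
CA = 1.0993 × 2.27 = 2.50 mmol/kg

CA = 2.50 mmol/kg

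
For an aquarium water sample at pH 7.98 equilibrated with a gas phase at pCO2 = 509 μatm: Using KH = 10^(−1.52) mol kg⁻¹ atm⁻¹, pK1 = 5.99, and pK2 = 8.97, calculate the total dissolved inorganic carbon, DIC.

DIC = 1.67 mmol/kg

[CO2*] = KH · pCO2 = 10^(−1.52) × 509×10^-6 = 1.537×10^-5 mol/kg
α₀ = 1/(1 + K1/[H⁺] + K1K2/[H⁺]²) = 1/(1 + 10^+1.99 + 10^+1.00) = 0.009198
DIC = [CO2*]/α₀ = 1.537×10^-5 / 0.009198 = 1.67 mmol/kg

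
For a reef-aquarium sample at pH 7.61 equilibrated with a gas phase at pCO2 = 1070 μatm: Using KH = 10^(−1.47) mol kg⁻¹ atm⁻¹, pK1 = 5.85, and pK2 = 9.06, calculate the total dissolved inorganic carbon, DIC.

DIC = 2.20 mmol/kg

[CO2*] = KH · pCO2 = 10^(−1.47) × 1070×10^-6 = 3.626×10^-5 mol/kg
α₀ = 1/(1 + K1/[H⁺] + K1K2/[H⁺]²) = 1/(1 + 10^+1.76 + 10^+0.31) = 0.01651
DIC = [CO2*]/α₀ = 3.626×10^-5 / 0.01651 = 2.20 mmol/kg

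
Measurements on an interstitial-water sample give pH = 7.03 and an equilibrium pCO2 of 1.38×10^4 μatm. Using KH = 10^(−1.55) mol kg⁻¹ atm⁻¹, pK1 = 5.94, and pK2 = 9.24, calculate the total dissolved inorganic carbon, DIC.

[CO2*] = KH · pCO2 = 10^(−1.55) × 1.38×10^4×10^-6 = 3.889×10^-4 mol/kg
α₀ = 1/(1 + K1/[H⁺] + K1K2/[H⁺]²) = 1/(1 + 10^+1.09 + 10^-1.12) = 0.07475
DIC = [CO2*]/α₀ = 3.889×10^-4 / 0.07475 = 5.20 mmol/kg

DIC = 5.20 mmol/kg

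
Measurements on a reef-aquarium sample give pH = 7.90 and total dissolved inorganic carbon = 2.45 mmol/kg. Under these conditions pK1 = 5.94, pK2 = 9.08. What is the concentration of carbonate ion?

[CO3²⁻] = 0.150 mmol/kg

α₂ = 1 / (1 + [H⁺]/K2 + [H⁺]²/(K1K2)) = 1 / (1 + 10^+1.18 + 10^-0.78)
   = 1 / (1 + 15.136 + 0.16596) = 1/16.302 = 0.06134
[CO3²⁻] = α₂ × DIC = 0.06134 × 2.45 = 0.150 mmol/kg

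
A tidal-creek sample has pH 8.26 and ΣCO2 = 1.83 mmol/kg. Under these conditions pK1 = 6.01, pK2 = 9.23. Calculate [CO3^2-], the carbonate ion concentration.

[CO3²⁻] = 0.176 mmol/kg

α₂ = 1 / (1 + [H⁺]/K2 + [H⁺]²/(K1K2)) = 1 / (1 + 10^+0.97 + 10^-1.28)
   = 1 / (1 + 9.3325 + 0.052481) = 1/10.385 = 0.09629
[CO3²⁻] = α₂ × DIC = 0.09629 × 1.83 = 0.176 mmol/kg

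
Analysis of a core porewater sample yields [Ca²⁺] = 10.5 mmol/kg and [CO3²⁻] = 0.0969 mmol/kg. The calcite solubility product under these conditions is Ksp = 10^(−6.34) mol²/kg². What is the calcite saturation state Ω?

Ksp = 10^(−6.34) = 4.571×10^-7
Ω = [Ca²⁺][CO3²⁻]/Ksp = (10.5×10^-3)(0.0969×10^-3) / 4.571×10^-7 = 2.23

Ω = 2.23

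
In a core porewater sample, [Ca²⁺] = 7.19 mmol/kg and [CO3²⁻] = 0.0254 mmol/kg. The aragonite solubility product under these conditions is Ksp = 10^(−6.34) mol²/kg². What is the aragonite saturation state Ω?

Ksp = 10^(−6.34) = 4.571×10^-7
Ω = [Ca²⁺][CO3²⁻]/Ksp = (7.19×10^-3)(0.0254×10^-3) / 4.571×10^-7 = 0.400

Ω = 0.400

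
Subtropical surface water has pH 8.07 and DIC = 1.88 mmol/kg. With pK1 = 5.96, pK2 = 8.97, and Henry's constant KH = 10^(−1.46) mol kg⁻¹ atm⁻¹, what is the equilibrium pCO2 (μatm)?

α₀ = 1 / (1 + K1/[H⁺] + K1K2/[H⁺]²) = 1 / (1 + 10^+2.11 + 10^+1.21)
   = 1 / (1 + 128.82 + 16.218) = 1/146.04 = 0.006847
[CO2*] = α₀ × DIC = 0.006847 × 1.88 = 0.01287 mmol/kg = 12.87 μmol/kg
pCO2 = [CO2*]/KH = 1.287×10^-5 / 3.467×10^-2 = 371 μatm

pCO2 = 371 μatm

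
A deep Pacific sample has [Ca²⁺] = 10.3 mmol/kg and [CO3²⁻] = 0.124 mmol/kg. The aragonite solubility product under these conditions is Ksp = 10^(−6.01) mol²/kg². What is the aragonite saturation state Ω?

Ω = 1.31

Ksp = 10^(−6.01) = 9.772×10^-7
Ω = [Ca²⁺][CO3²⁻]/Ksp = (10.3×10^-3)(0.124×10^-3) / 9.772×10^-7 = 1.31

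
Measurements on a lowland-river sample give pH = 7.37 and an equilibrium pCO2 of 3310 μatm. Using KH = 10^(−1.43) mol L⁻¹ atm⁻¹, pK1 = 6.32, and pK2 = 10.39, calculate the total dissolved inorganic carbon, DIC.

[CO2*] = KH · pCO2 = 10^(−1.43) × 3310×10^-6 = 1.230×10^-4 mol/L
α₀ = 1/(1 + K1/[H⁺] + K1K2/[H⁺]²) = 1/(1 + 10^+1.05 + 10^-1.97) = 0.08176
DIC = [CO2*]/α₀ = 1.230×10^-4 / 0.08176 = 1.50 mmol/L

DIC = 1.50 mmol/L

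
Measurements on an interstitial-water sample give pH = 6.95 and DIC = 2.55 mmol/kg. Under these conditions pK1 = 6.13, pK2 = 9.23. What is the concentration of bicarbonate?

[HCO3⁻] = 2.20 mmol/kg

α₁ = 1 / (1 + [H⁺]/K1 + K2/[H⁺]) = 1 / (1 + 10^-0.82 + 10^-2.28)
   = 1 / (1 + 0.15136 + 0.0052481) = 1/1.1566 = 0.8646
[HCO3⁻] = α₁ × DIC = 0.8646 × 2.55 = 2.20 mmol/kg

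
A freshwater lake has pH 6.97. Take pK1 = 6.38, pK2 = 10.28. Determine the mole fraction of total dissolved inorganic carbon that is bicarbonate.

α₁ = 0.795

α₁ = 1 / (1 + [H⁺]/K1 + K2/[H⁺]) = 1 / (1 + 10^-0.59 + 10^-3.31)
   = 1 / (1 + 0.25704 + 0.00048978) = 1/1.2575 = 0.7952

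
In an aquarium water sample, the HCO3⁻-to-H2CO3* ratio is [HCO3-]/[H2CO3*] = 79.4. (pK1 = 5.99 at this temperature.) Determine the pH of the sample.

pH = 7.89

From K1 = [H⁺][HCO3-]/[H2CO3*]:  pH = pK1 + log₁₀([HCO3-]/[H2CO3*])
log₁₀(79.4) = +1.900
pH = 5.99 + (+1.900) = 7.89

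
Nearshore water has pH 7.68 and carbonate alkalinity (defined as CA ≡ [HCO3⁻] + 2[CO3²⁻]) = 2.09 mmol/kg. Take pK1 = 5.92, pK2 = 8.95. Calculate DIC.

CA = [HCO3⁻] + 2[CO3²⁻] = (α₁ + 2α₂)·DIC
At pH 7.68: [H⁺]/K1 = 10^-1.76 = 0.017378, K2/[H⁺] = 10^-1.27 = 0.053703
α₁ = 1/(1 + 0.017378 + 0.053703) = 1/1.0711 = 0.9336; α₂ = α₁·K2/[H⁺] = 0.05014
α₁ + 2α₂ = 1.0339
DIC = CA / (α₁ + 2α₂) = 2.09 / 1.0339 = 2.02 mmol/kg

DIC = 2.02 mmol/kg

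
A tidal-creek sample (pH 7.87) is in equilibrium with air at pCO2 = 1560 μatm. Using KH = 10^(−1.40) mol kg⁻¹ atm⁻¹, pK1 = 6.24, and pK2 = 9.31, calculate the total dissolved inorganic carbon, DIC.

DIC = 2.81 mmol/kg

[CO2*] = KH · pCO2 = 10^(−1.40) × 1560×10^-6 = 6.210×10^-5 mol/kg
α₀ = 1/(1 + K1/[H⁺] + K1K2/[H⁺]²) = 1/(1 + 10^+1.63 + 10^+0.19) = 0.02212
DIC = [CO2*]/α₀ = 6.210×10^-5 / 0.02212 = 2.81 mmol/kg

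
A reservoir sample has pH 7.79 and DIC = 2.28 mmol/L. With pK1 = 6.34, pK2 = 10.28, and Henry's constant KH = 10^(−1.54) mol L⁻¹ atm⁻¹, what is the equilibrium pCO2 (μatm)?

α₀ = 1 / (1 + K1/[H⁺] + K1K2/[H⁺]²) = 1 / (1 + 10^+1.45 + 10^-1.04)
   = 1 / (1 + 28.184 + 0.091201) = 1/29.275 = 0.03416
[CO2*] = α₀ × DIC = 0.03416 × 2.28 = 0.07788 mmol/L
pCO2 = [CO2*]/KH = 7.788×10^-5 / 2.884×10^-2 = 2700 μatm

pCO2 = 2700 μatm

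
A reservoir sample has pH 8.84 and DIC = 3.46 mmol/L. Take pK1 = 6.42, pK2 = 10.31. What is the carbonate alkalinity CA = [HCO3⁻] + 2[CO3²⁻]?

CA = [HCO3⁻] + 2[CO3²⁻] = (α₁ + 2α₂)·DIC
At pH 8.84: [H⁺]/K1 = 10^-2.42 = 0.0038019, K2/[H⁺] = 10^-1.47 = 0.033884
α₁ = 1/(1 + 0.0038019 + 0.033884) = 1/1.0377 = 0.9637; α₂ = α₁·K2/[H⁺] = 0.03265
α₁ + 2α₂ = 1.0290
CA = 1.0290 × 3.46 = 3.56 mmol/L

CA = 3.56 mmol/L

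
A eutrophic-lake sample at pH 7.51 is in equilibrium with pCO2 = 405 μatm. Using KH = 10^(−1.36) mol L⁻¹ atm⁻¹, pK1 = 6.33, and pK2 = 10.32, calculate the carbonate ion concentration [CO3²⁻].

[CO2*] = KH · pCO2 = 10^(−1.36) × 405×10^-6 = 1.768×10^-5 mol/L
α₀ = 1/(1 + K1/[H⁺] + K1K2/[H⁺]²) = 1/(1 + 10^+1.18 + 10^-1.63) = 0.06188
DIC = [CO2*]/α₀ = 1.768×10^-5 / 0.06188 = 0.2857 mmol/L
[CO3²⁻] = α₂·DIC; α₂ = 0.001451, so [CO3²⁻] = 0.001451 × 0.2857 = 0.000414 mmol/L = 0.414 μmol/L

[CO3²⁻] = 0.414 μmol/L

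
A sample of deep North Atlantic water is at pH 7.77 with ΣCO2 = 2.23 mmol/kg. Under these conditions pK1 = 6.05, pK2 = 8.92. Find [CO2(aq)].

α₀ = 1 / (1 + K1/[H⁺] + K1K2/[H⁺]²) = 1 / (1 + 10^+1.72 + 10^+0.57)
   = 1 / (1 + 52.481 + 3.7154) = 1/57.196 = 0.01748
[CO2*] = α₀ × DIC = 0.01748 × 2.23 = 0.0390 mmol/kg

[CO2*] = 0.0390 mmol/kg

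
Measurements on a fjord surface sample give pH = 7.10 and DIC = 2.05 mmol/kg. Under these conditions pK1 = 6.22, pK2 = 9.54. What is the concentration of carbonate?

α₂ = 1 / (1 + [H⁺]/K2 + [H⁺]²/(K1K2)) = 1 / (1 + 10^+2.44 + 10^+1.56)
   = 1 / (1 + 275.42 + 36.308) = 1/312.73 = 0.003198
[CO3²⁻] = α₂ × DIC = 0.003198 × 2.05 = 0.00656 mmol/kg = 6.56 μmol/kg

[CO3²⁻] = 6.56 μmol/kg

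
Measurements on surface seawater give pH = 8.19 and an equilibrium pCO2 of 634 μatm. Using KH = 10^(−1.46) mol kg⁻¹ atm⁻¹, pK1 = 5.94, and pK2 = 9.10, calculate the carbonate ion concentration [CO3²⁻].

[CO3²⁻] = 0.481 mmol/kg

[CO2*] = KH · pCO2 = 10^(−1.46) × 634×10^-6 = 2.198×10^-5 mol/kg
α₀ = 1/(1 + K1/[H⁺] + K1K2/[H⁺]²) = 1/(1 + 10^+2.25 + 10^+1.34) = 0.004982
DIC = [CO2*]/α₀ = 2.198×10^-5 / 0.004982 = 4.412 mmol/kg
[CO3²⁻] = α₂·DIC; α₂ = 0.1090, so [CO3²⁻] = 0.1090 × 4.412 = 0.481 mmol/kg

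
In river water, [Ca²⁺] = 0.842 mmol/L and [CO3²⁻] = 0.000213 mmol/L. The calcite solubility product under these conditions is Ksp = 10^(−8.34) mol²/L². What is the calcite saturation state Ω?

Ω = 0.0392

Ksp = 10^(−8.34) = 4.571×10^-9
Ω = [Ca²⁺][CO3²⁻]/Ksp = (0.842×10^-3)(0.000213×10^-3) / 4.571×10^-9 = 0.0392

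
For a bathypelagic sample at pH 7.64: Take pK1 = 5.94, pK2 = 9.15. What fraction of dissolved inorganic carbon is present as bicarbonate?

α₁ = 1 / (1 + [H⁺]/K1 + K2/[H⁺]) = 1 / (1 + 10^-1.70 + 10^-1.51)
   = 1 / (1 + 0.019953 + 0.030903) = 1/1.0509 = 0.9516

α₁ = 0.952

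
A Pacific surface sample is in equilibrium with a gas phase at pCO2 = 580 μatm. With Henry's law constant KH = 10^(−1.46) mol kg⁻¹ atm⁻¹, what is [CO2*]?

[CO2*] = 20.1 μmol/kg

KH = 10^(−1.46) = 3.467×10^-2 mol kg⁻¹ atm⁻¹
[CO2*] = KH · pCO2 = 3.467×10^-2 × 580×10^-6 atm = 2.01×10^-5 mol/kg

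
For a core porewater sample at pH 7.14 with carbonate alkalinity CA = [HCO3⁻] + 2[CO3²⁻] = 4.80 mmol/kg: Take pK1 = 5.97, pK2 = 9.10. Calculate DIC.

CA = [HCO3⁻] + 2[CO3²⁻] = (α₁ + 2α₂)·DIC
At pH 7.14: [H⁺]/K1 = 10^-1.17 = 0.067608, K2/[H⁺] = 10^-1.96 = 0.010965
α₁ = 1/(1 + 0.067608 + 0.010965) = 1/1.0786 = 0.9272; α₂ = α₁·K2/[H⁺] = 0.01017
α₁ + 2α₂ = 0.9475
DIC = CA / (α₁ + 2α₂) = 4.80 / 0.9475 = 5.07 mmol/kg

DIC = 5.07 mmol/kg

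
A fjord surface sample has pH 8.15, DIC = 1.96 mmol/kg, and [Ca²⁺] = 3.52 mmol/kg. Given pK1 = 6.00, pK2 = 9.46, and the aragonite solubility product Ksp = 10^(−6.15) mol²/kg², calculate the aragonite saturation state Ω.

α₂ = 1 / (1 + [H⁺]/K2 + [H⁺]²/(K1K2)) = 1 / (1 + 10^+1.31 + 10^-0.84)
   = 1 / (1 + 20.417 + 0.14454) = 1/21.562 = 0.04638
[CO3²⁻] = α₂ × DIC = 0.04638 × 1.96 = 0.09090 mmol/kg
Ksp = 10^(−6.15) = 7.079×10^-7
Ω = [Ca²⁺][CO3²⁻]/Ksp = (3.52×10^-3)(9.090×10^-5) / 7.079×10^-7 = 0.452

Ω = 0.452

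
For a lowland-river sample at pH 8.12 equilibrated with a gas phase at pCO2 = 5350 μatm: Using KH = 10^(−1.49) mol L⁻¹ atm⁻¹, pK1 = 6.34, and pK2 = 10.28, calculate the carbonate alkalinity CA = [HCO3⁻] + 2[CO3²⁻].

CA = 10.6 mmol/L

[CO2*] = KH · pCO2 = 10^(−1.49) × 5350×10^-6 = 1.731×10^-4 mol/L
α₀ = 1/(1 + K1/[H⁺] + K1K2/[H⁺]²) = 1/(1 + 10^+1.78 + 10^-0.38) = 0.01621
DIC = [CO2*]/α₀ = 1.731×10^-4 / 0.01621 = 10.68 mmol/L
CA = (α₁ + 2α₂)·DIC = (0.9770 + 2×0.006759) × 10.68 = 10.6 mmol/L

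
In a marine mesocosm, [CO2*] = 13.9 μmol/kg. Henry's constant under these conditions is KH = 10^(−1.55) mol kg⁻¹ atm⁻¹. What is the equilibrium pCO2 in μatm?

pCO2 = 493 μatm

KH = 10^(−1.55) = 2.818×10^-2 mol kg⁻¹ atm⁻¹
pCO2 = [CO2*]/KH = 13.9×10^-6 / 2.818×10^-2 = 4.93×10^-4 atm = 493 μatm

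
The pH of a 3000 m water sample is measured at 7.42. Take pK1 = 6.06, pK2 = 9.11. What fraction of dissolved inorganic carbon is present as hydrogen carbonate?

α₁ = 1 / (1 + [H⁺]/K1 + K2/[H⁺]) = 1 / (1 + 10^-1.36 + 10^-1.69)
   = 1 / (1 + 0.043652 + 0.020417) = 1/1.0641 = 0.9398

α₁ = 0.940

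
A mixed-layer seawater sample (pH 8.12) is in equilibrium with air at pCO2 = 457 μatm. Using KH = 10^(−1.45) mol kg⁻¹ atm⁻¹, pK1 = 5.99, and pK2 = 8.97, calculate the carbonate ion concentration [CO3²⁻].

[CO3²⁻] = 0.309 mmol/kg

[CO2*] = KH · pCO2 = 10^(−1.45) × 457×10^-6 = 1.621×10^-5 mol/kg
α₀ = 1/(1 + K1/[H⁺] + K1K2/[H⁺]²) = 1/(1 + 10^+2.13 + 10^+1.28) = 0.006454
DIC = [CO2*]/α₀ = 1.621×10^-5 / 0.006454 = 2.513 mmol/kg
[CO3²⁻] = α₂·DIC; α₂ = 0.1230, so [CO3²⁻] = 0.1230 × 2.513 = 0.309 mmol/kg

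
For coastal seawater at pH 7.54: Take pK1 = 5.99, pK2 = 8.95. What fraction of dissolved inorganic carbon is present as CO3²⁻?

α₂ = 0.0365

α₂ = 1 / (1 + [H⁺]/K2 + [H⁺]²/(K1K2)) = 1 / (1 + 10^+1.41 + 10^-0.14)
   = 1 / (1 + 25.704 + 0.72444) = 1/27.428 = 0.03646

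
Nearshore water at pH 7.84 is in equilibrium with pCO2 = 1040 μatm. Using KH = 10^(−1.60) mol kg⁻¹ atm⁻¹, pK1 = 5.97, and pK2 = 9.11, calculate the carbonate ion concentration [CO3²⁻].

[CO2*] = KH · pCO2 = 10^(−1.60) × 1040×10^-6 = 2.612×10^-5 mol/kg
α₀ = 1/(1 + K1/[H⁺] + K1K2/[H⁺]²) = 1/(1 + 10^+1.87 + 10^+0.60) = 0.01264
DIC = [CO2*]/α₀ = 2.612×10^-5 / 0.01264 = 2.067 mmol/kg
[CO3²⁻] = α₂·DIC; α₂ = 0.05032, so [CO3²⁻] = 0.05032 × 2.067 = 0.104 mmol/kg

[CO3²⁻] = 0.104 mmol/kg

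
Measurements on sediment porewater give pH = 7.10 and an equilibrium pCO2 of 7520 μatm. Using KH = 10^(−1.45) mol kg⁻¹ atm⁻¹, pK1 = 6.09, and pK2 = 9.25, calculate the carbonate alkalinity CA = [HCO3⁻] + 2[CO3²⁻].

CA = 2.77 mmol/kg

[CO2*] = KH · pCO2 = 10^(−1.45) × 7520×10^-6 = 2.668×10^-4 mol/kg
α₀ = 1/(1 + K1/[H⁺] + K1K2/[H⁺]²) = 1/(1 + 10^+1.01 + 10^-1.14) = 0.08845
DIC = [CO2*]/α₀ = 2.668×10^-4 / 0.08845 = 3.016 mmol/kg
CA = (α₁ + 2α₂)·DIC = (0.9051 + 2×0.006408) × 3.016 = 2.77 mmol/kg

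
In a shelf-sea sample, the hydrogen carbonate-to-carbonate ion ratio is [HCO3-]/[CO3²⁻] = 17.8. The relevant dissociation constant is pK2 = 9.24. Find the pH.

From K2 = [H⁺][CO3²⁻]/[HCO3-]:  pH = pK2 − log₁₀([HCO3-]/[CO3²⁻])
log₁₀(17.8) = +1.250
pH = 9.24 − (+1.250) = 7.99

pH = 7.99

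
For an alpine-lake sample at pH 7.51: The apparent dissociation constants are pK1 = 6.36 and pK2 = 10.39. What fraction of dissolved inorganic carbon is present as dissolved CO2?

α₀ = 0.0660

α₀ = 1 / (1 + K1/[H⁺] + K1K2/[H⁺]²) = 1 / (1 + 10^+1.15 + 10^-1.73)
   = 1 / (1 + 14.125 + 0.018621) = 1/15.144 = 0.06603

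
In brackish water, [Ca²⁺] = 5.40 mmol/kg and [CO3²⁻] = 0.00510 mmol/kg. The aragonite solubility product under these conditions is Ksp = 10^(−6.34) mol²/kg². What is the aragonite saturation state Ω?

Ω = 0.0603

Ksp = 10^(−6.34) = 4.571×10^-7
Ω = [Ca²⁺][CO3²⁻]/Ksp = (5.40×10^-3)(0.00510×10^-3) / 4.571×10^-7 = 0.0603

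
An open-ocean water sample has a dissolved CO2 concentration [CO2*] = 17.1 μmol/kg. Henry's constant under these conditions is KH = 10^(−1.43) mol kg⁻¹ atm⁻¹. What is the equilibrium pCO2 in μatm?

pCO2 = 460 μatm

KH = 10^(−1.43) = 3.715×10^-2 mol kg⁻¹ atm⁻¹
pCO2 = [CO2*]/KH = 17.1×10^-6 / 3.715×10^-2 = 4.60×10^-4 atm = 460 μatm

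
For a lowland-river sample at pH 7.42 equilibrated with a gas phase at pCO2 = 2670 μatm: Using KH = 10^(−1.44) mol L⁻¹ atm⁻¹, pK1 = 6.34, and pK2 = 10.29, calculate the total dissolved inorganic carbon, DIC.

[CO2*] = KH · pCO2 = 10^(−1.44) × 2670×10^-6 = 9.694×10^-5 mol/L
α₀ = 1/(1 + K1/[H⁺] + K1K2/[H⁺]²) = 1/(1 + 10^+1.08 + 10^-1.79) = 0.07669
DIC = [CO2*]/α₀ = 9.694×10^-5 / 0.07669 = 1.26 mmol/L

DIC = 1.26 mmol/L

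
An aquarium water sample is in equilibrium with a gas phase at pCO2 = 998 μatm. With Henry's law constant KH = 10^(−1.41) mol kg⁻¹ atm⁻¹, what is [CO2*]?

KH = 10^(−1.41) = 3.890×10^-2 mol kg⁻¹ atm⁻¹
[CO2*] = KH · pCO2 = 3.890×10^-2 × 998×10^-6 atm = 3.88×10^-5 mol/kg

[CO2*] = 38.8 μmol/kg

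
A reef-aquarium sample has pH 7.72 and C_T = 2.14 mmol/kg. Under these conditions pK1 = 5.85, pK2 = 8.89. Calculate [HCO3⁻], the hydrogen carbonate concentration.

α₁ = 1 / (1 + [H⁺]/K1 + K2/[H⁺]) = 1 / (1 + 10^-1.87 + 10^-1.17)
   = 1 / (1 + 0.013490 + 0.067608) = 1/1.0811 = 0.9250
[HCO3⁻] = α₁ × DIC = 0.9250 × 2.14 = 1.98 mmol/kg

[HCO3⁻] = 1.98 mmol/kg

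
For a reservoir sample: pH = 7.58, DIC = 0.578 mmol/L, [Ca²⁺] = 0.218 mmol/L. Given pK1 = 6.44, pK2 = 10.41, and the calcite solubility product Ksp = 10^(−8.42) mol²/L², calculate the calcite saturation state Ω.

α₂ = 1 / (1 + [H⁺]/K2 + [H⁺]²/(K1K2)) = 1 / (1 + 10^+2.83 + 10^+1.69)
   = 1 / (1 + 676.08 + 48.978) = 1/726.06 = 0.001377
[CO3²⁻] = α₂ × DIC = 0.001377 × 0.578 = 0.0007961 mmol/L = 0.7961 μmol/L
Ksp = 10^(−8.42) = 3.802×10^-9
Ω = [Ca²⁺][CO3²⁻]/Ksp = (0.218×10^-3)(7.961×10^-7) / 3.802×10^-9 = 0.0456

Ω = 0.0456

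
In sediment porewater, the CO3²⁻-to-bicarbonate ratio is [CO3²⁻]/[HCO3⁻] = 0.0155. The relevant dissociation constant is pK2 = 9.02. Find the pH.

pH = 7.21

From K2 = [H⁺][CO3²⁻]/[HCO3⁻]:  pH = pK2 + log₁₀([CO3²⁻]/[HCO3⁻])
log₁₀(0.0155) = -1.810
pH = 9.02 + (-1.810) = 7.21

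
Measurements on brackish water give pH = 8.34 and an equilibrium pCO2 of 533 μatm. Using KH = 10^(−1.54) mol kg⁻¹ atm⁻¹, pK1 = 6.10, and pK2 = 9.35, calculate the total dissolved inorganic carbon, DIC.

DIC = 2.95 mmol/kg

[CO2*] = KH · pCO2 = 10^(−1.54) × 533×10^-6 = 1.537×10^-5 mol/kg
α₀ = 1/(1 + K1/[H⁺] + K1K2/[H⁺]²) = 1/(1 + 10^+2.24 + 10^+1.23) = 0.005215
DIC = [CO2*]/α₀ = 1.537×10^-5 / 0.005215 = 2.95 mmol/kg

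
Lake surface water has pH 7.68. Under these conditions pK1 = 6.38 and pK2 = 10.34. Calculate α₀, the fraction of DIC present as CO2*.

α₀ = 1 / (1 + K1/[H⁺] + K1K2/[H⁺]²) = 1 / (1 + 10^+1.30 + 10^-1.36)
   = 1 / (1 + 19.953 + 0.043652) = 1/20.996 = 0.04763

α₀ = 0.0476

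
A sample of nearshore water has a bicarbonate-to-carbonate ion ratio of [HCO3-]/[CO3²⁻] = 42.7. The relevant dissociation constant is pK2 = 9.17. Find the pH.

From K2 = [H⁺][CO3²⁻]/[HCO3-]:  pH = pK2 − log₁₀([HCO3-]/[CO3²⁻])
log₁₀(42.7) = +1.630
pH = 9.17 − (+1.630) = 7.54

pH = 7.54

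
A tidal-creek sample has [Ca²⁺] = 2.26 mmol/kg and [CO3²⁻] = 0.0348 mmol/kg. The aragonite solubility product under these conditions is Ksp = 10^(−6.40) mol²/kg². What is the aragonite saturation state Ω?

Ksp = 10^(−6.40) = 3.981×10^-7
Ω = [Ca²⁺][CO3²⁻]/Ksp = (2.26×10^-3)(0.0348×10^-3) / 3.981×10^-7 = 0.198

Ω = 0.198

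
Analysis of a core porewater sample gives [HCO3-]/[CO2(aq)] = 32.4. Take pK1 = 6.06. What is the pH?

pH = 7.57

From K1 = [H⁺][HCO3-]/[CO2(aq)]:  pH = pK1 + log₁₀([HCO3-]/[CO2(aq)])
log₁₀(32.4) = +1.511
pH = 6.06 + (+1.511) = 7.57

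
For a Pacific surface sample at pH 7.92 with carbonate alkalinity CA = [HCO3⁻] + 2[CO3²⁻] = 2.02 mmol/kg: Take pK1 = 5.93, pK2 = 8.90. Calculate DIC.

DIC = 1.86 mmol/kg

CA = [HCO3⁻] + 2[CO3²⁻] = (α₁ + 2α₂)·DIC
At pH 7.92: [H⁺]/K1 = 10^-1.99 = 0.010233, K2/[H⁺] = 10^-0.98 = 0.10471
α₁ = 1/(1 + 0.010233 + 0.10471) = 1/1.1149 = 0.8969; α₂ = α₁·K2/[H⁺] = 0.09392
α₁ + 2α₂ = 1.0847
DIC = CA / (α₁ + 2α₂) = 2.02 / 1.0847 = 1.86 mmol/kg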